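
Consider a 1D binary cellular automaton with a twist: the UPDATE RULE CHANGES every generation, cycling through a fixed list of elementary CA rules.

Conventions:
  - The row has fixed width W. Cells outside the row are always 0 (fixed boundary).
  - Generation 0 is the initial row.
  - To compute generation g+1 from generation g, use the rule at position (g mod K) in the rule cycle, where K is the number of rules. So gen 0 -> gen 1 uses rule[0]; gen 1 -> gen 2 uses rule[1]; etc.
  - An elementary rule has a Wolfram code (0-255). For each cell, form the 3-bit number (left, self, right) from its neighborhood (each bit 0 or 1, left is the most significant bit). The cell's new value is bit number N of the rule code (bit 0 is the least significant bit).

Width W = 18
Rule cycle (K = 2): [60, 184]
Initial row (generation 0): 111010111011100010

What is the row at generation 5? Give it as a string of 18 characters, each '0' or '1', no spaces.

Answer: 010111100000110001

Derivation:
Gen 0: 111010111011100010
Gen 1 (rule 60): 100111100110010011
Gen 2 (rule 184): 010111010101001010
Gen 3 (rule 60): 011100111111101111
Gen 4 (rule 184): 011010111111011110
Gen 5 (rule 60): 010111100000110001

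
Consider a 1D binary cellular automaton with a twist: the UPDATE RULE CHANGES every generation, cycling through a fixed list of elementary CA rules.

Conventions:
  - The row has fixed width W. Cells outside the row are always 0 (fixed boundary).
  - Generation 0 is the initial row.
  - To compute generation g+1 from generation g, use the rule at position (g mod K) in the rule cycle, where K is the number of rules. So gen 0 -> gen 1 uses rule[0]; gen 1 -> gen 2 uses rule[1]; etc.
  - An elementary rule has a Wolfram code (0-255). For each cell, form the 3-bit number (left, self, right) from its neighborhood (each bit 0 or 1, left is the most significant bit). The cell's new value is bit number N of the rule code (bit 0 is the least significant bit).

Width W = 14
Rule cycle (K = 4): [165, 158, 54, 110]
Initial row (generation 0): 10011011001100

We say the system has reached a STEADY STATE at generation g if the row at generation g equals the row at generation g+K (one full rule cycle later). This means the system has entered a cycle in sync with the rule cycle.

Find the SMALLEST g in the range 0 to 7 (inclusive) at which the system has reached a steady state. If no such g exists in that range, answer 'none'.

Answer: none

Derivation:
Gen 0: 10011011001100
Gen 1 (rule 165): 10000100000001
Gen 2 (rule 158): 11001110000011
Gen 3 (rule 54): 00110001000100
Gen 4 (rule 110): 01110011001100
Gen 5 (rule 165): 00100000000001
Gen 6 (rule 158): 01110000000011
Gen 7 (rule 54): 10001000000100
Gen 8 (rule 110): 10011000001100
Gen 9 (rule 165): 10000011100001
Gen 10 (rule 158): 11000111010011
Gen 11 (rule 54): 00101000111100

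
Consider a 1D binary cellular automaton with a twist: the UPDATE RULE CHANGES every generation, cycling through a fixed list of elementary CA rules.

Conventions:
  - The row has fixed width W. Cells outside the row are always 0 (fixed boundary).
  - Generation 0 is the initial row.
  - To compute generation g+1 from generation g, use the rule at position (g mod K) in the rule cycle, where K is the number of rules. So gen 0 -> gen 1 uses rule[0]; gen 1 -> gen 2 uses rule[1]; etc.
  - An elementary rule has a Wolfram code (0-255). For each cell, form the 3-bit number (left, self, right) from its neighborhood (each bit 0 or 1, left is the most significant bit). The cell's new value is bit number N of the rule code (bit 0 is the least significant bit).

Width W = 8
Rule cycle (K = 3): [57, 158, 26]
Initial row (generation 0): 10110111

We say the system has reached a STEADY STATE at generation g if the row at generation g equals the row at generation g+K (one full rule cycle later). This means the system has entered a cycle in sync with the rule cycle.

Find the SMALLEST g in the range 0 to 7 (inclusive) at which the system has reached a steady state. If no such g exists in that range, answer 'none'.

Answer: 1

Derivation:
Gen 0: 10110111
Gen 1 (rule 57): 01101100
Gen 2 (rule 158): 11001010
Gen 3 (rule 26): 10110001
Gen 4 (rule 57): 01101100
Gen 5 (rule 158): 11001010
Gen 6 (rule 26): 10110001
Gen 7 (rule 57): 01101100
Gen 8 (rule 158): 11001010
Gen 9 (rule 26): 10110001
Gen 10 (rule 57): 01101100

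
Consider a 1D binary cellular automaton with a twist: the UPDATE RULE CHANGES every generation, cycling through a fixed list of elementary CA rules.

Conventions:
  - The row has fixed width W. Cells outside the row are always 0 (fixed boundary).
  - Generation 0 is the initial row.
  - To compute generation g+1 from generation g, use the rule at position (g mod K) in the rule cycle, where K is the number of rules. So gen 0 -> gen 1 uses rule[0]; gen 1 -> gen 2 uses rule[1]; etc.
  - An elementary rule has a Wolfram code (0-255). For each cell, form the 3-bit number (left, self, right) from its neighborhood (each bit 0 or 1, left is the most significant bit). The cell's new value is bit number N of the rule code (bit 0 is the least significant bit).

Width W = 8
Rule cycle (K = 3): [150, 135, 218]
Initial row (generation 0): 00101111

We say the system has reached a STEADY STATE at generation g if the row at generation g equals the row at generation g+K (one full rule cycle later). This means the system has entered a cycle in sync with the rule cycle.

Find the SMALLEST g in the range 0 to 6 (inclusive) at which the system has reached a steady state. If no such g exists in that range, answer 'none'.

Gen 0: 00101111
Gen 1 (rule 150): 01100110
Gen 2 (rule 135): 10001000
Gen 3 (rule 218): 01010100
Gen 4 (rule 150): 11010110
Gen 5 (rule 135): 00010000
Gen 6 (rule 218): 00101000
Gen 7 (rule 150): 01101100
Gen 8 (rule 135): 10000001
Gen 9 (rule 218): 01000010

Answer: none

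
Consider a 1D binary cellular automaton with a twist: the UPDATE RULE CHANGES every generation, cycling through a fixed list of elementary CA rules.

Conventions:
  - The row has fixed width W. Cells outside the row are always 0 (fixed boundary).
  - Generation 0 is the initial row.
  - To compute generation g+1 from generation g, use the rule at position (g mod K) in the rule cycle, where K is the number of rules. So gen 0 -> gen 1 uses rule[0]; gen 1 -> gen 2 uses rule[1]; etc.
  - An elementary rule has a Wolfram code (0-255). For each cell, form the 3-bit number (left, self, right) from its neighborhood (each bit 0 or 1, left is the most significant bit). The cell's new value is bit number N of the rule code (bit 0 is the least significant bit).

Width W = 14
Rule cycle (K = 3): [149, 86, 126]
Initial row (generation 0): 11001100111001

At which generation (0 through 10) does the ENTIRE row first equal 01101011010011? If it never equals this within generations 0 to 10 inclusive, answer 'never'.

Gen 0: 11001100111001
Gen 1 (rule 149): 00100010010101
Gen 2 (rule 86): 01110111110101
Gen 3 (rule 126): 11011100011111
Gen 4 (rule 149): 00001011001110
Gen 5 (rule 86): 00011001110011
Gen 6 (rule 126): 00111111011111
Gen 7 (rule 149): 10011110001110
Gen 8 (rule 86): 11100011010011
Gen 9 (rule 126): 10110111111111
Gen 10 (rule 149): 10000011111110

Answer: never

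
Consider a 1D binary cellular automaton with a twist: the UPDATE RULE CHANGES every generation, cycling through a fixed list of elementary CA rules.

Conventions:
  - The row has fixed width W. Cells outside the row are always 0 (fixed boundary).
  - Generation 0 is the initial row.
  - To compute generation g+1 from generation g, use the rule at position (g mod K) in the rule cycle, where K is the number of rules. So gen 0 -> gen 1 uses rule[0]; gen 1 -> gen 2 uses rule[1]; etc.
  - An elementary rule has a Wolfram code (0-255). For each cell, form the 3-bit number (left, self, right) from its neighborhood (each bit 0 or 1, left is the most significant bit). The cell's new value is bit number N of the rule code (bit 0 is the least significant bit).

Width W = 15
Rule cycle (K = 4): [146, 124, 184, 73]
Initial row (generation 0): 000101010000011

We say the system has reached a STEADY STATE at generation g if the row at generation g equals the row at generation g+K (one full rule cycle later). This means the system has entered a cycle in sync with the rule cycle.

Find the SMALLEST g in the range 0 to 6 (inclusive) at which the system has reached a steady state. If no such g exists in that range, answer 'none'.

Answer: none

Derivation:
Gen 0: 000101010000011
Gen 1 (rule 146): 001000001000100
Gen 2 (rule 124): 001100001100110
Gen 3 (rule 184): 001010001010101
Gen 4 (rule 73): 100000100000000
Gen 5 (rule 146): 010001010000000
Gen 6 (rule 124): 011001111000000
Gen 7 (rule 184): 010101110100000
Gen 8 (rule 73): 000001010001111
Gen 9 (rule 146): 000010001010110
Gen 10 (rule 124): 000011001111111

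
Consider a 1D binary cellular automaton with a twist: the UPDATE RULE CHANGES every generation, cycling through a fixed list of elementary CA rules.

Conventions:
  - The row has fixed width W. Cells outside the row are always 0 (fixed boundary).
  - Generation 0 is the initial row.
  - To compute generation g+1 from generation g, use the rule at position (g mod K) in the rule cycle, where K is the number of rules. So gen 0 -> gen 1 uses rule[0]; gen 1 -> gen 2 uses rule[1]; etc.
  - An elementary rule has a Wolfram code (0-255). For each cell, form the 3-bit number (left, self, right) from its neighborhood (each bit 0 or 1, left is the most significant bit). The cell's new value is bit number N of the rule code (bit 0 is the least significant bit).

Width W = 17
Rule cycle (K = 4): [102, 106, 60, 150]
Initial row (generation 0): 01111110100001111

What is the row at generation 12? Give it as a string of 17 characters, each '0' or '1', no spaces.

Gen 0: 01111110100001111
Gen 1 (rule 102): 10000011100010001
Gen 2 (rule 106): 00000110100100010
Gen 3 (rule 60): 00000101110110011
Gen 4 (rule 150): 00001100100001100
Gen 5 (rule 102): 00010101100010100
Gen 6 (rule 106): 00101011100101000
Gen 7 (rule 60): 00111110010111100
Gen 8 (rule 150): 01011101110011010
Gen 9 (rule 102): 11100110010101110
Gen 10 (rule 106): 10101110101011010
Gen 11 (rule 60): 11111001111110111
Gen 12 (rule 150): 01110110111100010

Answer: 01110110111100010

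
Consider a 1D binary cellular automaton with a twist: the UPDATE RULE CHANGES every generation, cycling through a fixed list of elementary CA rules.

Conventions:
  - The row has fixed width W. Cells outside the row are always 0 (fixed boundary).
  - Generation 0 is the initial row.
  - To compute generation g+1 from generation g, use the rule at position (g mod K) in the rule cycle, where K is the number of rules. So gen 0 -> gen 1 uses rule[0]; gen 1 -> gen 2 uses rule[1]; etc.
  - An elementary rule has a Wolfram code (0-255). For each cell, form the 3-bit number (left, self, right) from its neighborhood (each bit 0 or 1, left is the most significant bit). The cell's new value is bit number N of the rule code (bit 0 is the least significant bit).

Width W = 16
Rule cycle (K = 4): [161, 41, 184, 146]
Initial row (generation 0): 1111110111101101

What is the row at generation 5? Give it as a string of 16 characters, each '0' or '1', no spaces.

Answer: 0010100111100011

Derivation:
Gen 0: 1111110111101101
Gen 1 (rule 161): 0111101011010010
Gen 2 (rule 41): 0100010110100000
Gen 3 (rule 184): 0010001101010000
Gen 4 (rule 146): 0101010000001000
Gen 5 (rule 161): 0010100111100011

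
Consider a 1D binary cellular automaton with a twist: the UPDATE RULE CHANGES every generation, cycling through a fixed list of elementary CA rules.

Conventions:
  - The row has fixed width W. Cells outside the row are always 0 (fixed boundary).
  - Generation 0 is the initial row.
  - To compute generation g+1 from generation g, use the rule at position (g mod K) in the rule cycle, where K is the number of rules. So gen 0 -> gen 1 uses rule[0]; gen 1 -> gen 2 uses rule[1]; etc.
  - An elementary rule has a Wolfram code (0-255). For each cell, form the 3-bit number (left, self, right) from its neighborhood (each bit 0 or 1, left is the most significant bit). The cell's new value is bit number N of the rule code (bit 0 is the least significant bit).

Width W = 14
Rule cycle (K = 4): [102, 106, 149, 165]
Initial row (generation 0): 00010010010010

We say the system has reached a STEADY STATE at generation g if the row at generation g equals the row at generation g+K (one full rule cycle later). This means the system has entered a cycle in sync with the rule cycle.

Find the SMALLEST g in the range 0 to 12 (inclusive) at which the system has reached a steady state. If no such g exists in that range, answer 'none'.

Gen 0: 00010010010010
Gen 1 (rule 102): 00110110110110
Gen 2 (rule 106): 01111111111110
Gen 3 (rule 149): 00111111111101
Gen 4 (rule 165): 10011111111011
Gen 5 (rule 102): 10100000001101
Gen 6 (rule 106): 01000000011110
Gen 7 (rule 149): 01111111001101
Gen 8 (rule 165): 00111110000011
Gen 9 (rule 102): 01000010000101
Gen 10 (rule 106): 10000100001010
Gen 11 (rule 149): 11110111101011
Gen 12 (rule 165): 01101011011100
Gen 13 (rule 102): 10111101100100
Gen 14 (rule 106): 01100111101000
Gen 15 (rule 149): 00010011001111
Gen 16 (rule 165): 11010000000110

Answer: none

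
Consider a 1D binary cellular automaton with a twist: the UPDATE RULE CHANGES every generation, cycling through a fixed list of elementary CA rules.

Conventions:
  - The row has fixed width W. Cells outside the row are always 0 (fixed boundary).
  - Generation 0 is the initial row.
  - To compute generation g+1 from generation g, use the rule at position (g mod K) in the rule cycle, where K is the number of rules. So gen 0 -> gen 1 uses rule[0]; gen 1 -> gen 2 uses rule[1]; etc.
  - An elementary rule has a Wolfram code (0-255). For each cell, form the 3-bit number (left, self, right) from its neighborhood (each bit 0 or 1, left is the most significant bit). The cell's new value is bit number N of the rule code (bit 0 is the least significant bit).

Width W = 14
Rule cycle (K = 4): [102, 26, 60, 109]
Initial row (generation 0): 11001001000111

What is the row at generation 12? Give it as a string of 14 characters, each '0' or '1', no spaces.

Gen 0: 11001001000111
Gen 1 (rule 102): 01011011001001
Gen 2 (rule 26): 10010010110110
Gen 3 (rule 60): 11011011101101
Gen 4 (rule 109): 11111110111111
Gen 5 (rule 102): 00000011000001
Gen 6 (rule 26): 00000110100010
Gen 7 (rule 60): 00000101110011
Gen 8 (rule 109): 11110111010011
Gen 9 (rule 102): 00011001110101
Gen 10 (rule 26): 00110111000000
Gen 11 (rule 60): 00101100100000
Gen 12 (rule 109): 10111100101111

Answer: 10111100101111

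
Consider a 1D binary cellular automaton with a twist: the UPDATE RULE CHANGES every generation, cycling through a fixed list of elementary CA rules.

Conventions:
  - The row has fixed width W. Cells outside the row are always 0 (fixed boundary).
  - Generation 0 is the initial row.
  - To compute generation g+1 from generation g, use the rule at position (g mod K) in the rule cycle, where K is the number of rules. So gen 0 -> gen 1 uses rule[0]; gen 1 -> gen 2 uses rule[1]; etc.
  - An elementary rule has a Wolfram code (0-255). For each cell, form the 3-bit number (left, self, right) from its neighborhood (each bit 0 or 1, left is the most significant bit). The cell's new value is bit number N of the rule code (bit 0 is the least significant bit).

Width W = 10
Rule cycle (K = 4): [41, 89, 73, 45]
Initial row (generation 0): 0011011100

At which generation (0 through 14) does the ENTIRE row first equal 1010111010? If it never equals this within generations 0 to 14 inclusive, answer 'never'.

Answer: never

Derivation:
Gen 0: 0011011100
Gen 1 (rule 41): 1010110001
Gen 2 (rule 89): 0000111100
Gen 3 (rule 73): 1110100101
Gen 4 (rule 45): 1001100111
Gen 5 (rule 41): 0001000100
Gen 6 (rule 89): 1100110011
Gen 7 (rule 73): 1100110011
Gen 8 (rule 45): 1000100010
Gen 9 (rule 41): 0010001000
Gen 10 (rule 89): 1001100111
Gen 11 (rule 73): 0001100101
Gen 12 (rule 45): 1101000111
Gen 13 (rule 41): 1010010100
Gen 14 (rule 89): 0001000011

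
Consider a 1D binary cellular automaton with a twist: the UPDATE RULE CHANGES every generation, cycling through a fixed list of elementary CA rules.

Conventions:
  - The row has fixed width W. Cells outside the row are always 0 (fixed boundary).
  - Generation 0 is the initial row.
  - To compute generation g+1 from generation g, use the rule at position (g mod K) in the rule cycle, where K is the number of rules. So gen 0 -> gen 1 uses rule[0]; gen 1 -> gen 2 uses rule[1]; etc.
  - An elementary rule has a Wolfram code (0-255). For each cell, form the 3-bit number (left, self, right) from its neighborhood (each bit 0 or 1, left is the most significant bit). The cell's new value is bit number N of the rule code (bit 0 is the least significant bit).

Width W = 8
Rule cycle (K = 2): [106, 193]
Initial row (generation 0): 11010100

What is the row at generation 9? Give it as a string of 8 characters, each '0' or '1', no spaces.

Gen 0: 11010100
Gen 1 (rule 106): 11101000
Gen 2 (rule 193): 01100011
Gen 3 (rule 106): 11100111
Gen 4 (rule 193): 01100011
Gen 5 (rule 106): 11100111
Gen 6 (rule 193): 01100011
Gen 7 (rule 106): 11100111
Gen 8 (rule 193): 01100011
Gen 9 (rule 106): 11100111

Answer: 11100111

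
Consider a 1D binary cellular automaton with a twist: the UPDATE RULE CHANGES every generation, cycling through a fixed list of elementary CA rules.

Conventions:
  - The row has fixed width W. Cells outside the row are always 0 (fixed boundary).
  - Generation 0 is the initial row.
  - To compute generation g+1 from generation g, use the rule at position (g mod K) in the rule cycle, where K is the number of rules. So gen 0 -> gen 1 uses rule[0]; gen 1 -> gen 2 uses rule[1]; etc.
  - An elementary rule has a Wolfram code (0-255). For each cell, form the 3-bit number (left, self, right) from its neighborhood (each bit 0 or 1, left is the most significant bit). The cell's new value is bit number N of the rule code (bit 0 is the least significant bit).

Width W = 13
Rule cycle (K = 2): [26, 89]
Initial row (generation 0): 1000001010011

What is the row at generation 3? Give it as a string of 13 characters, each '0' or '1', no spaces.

Answer: 0110111000010

Derivation:
Gen 0: 1000001010011
Gen 1 (rule 26): 0100010001110
Gen 2 (rule 89): 0011001101011
Gen 3 (rule 26): 0110111000010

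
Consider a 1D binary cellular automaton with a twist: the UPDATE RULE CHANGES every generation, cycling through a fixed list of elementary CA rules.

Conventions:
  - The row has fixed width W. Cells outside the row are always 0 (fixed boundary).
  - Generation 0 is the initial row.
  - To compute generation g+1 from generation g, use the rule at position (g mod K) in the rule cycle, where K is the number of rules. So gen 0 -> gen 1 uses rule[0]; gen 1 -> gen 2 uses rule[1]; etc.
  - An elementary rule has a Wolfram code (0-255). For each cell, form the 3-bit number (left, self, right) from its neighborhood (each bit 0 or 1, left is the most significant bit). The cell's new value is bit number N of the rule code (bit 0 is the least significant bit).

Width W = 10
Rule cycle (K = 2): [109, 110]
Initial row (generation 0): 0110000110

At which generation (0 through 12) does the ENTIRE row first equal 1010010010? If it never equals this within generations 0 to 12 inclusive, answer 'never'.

Answer: 7

Derivation:
Gen 0: 0110000110
Gen 1 (rule 109): 0110110110
Gen 2 (rule 110): 1111111110
Gen 3 (rule 109): 1000000010
Gen 4 (rule 110): 1000000110
Gen 5 (rule 109): 1011110110
Gen 6 (rule 110): 1110011110
Gen 7 (rule 109): 1010010010
Gen 8 (rule 110): 1110110110
Gen 9 (rule 109): 1011111110
Gen 10 (rule 110): 1110000010
Gen 11 (rule 109): 1010111010
Gen 12 (rule 110): 1111101110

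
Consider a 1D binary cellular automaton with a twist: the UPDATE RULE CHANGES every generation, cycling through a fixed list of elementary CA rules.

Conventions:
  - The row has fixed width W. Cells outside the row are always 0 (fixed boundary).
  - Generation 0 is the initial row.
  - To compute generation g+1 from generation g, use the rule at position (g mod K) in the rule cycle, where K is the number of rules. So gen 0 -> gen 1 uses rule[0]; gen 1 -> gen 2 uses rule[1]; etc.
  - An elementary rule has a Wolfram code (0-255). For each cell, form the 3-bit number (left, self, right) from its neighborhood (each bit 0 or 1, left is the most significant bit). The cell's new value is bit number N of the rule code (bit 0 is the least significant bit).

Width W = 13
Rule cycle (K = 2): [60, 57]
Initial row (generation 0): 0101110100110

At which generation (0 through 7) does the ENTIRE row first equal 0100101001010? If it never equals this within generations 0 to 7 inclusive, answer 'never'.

Gen 0: 0101110100110
Gen 1 (rule 60): 0111001110101
Gen 2 (rule 57): 0100101001010
Gen 3 (rule 60): 0110111101111
Gen 4 (rule 57): 0101100011000
Gen 5 (rule 60): 0111010010100
Gen 6 (rule 57): 0100101001011
Gen 7 (rule 60): 0110111101110

Answer: 2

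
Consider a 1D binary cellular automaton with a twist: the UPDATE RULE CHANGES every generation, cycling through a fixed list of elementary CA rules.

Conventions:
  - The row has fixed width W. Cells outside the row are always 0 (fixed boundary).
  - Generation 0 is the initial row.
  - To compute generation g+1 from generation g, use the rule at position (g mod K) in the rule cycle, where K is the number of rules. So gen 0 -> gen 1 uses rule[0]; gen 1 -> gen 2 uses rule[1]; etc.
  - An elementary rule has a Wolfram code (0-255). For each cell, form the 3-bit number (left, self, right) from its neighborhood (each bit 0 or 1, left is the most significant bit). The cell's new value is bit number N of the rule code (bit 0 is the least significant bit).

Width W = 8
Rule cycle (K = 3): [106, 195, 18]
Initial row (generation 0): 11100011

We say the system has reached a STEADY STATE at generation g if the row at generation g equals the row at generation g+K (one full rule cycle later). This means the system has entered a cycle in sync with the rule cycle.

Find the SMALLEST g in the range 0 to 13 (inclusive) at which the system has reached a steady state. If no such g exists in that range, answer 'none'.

Gen 0: 11100011
Gen 1 (rule 106): 10100111
Gen 2 (rule 195): 00001011
Gen 3 (rule 18): 00010000
Gen 4 (rule 106): 00100000
Gen 5 (rule 195): 11001111
Gen 6 (rule 18): 00110000
Gen 7 (rule 106): 01110000
Gen 8 (rule 195): 10110111
Gen 9 (rule 18): 00000000
Gen 10 (rule 106): 00000000
Gen 11 (rule 195): 11111111
Gen 12 (rule 18): 00000000
Gen 13 (rule 106): 00000000
Gen 14 (rule 195): 11111111
Gen 15 (rule 18): 00000000
Gen 16 (rule 106): 00000000

Answer: 9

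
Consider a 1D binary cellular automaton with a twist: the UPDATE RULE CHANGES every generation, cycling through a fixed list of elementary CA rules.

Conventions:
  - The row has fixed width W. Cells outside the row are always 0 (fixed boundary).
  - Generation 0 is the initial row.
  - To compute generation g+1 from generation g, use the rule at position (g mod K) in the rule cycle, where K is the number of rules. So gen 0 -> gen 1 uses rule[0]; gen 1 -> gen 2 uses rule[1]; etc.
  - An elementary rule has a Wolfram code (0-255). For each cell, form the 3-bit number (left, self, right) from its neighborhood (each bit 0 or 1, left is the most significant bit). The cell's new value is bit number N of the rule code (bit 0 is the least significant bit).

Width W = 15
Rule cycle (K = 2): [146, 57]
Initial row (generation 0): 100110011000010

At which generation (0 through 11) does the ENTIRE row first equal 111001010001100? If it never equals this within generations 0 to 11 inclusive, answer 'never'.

Gen 0: 100110011000010
Gen 1 (rule 146): 011001100100101
Gen 2 (rule 57): 010101010010010
Gen 3 (rule 146): 100000001101101
Gen 4 (rule 57): 011111101011010
Gen 5 (rule 146): 101111000000001
Gen 6 (rule 57): 011000111111100
Gen 7 (rule 146): 100101011111010
Gen 8 (rule 57): 010010110000101
Gen 9 (rule 146): 101100001001000
Gen 10 (rule 57): 011011100100111
Gen 11 (rule 146): 100001011011010

Answer: never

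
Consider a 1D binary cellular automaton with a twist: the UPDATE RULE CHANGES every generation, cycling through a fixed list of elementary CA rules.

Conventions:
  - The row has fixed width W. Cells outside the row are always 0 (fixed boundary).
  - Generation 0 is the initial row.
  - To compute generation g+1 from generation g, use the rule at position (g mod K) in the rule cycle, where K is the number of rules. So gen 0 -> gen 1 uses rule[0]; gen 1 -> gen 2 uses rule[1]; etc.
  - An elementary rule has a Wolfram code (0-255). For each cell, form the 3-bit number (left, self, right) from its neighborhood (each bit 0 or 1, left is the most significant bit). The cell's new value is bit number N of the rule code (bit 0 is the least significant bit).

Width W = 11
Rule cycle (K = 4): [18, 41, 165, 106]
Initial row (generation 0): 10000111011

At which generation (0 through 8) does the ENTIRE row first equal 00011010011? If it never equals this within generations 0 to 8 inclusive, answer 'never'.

Answer: never

Derivation:
Gen 0: 10000111011
Gen 1 (rule 18): 01001000000
Gen 2 (rule 41): 00000011111
Gen 3 (rule 165): 11111001110
Gen 4 (rule 106): 10001011010
Gen 5 (rule 18): 01010000001
Gen 6 (rule 41): 00100111100
Gen 7 (rule 165): 10100011001
Gen 8 (rule 106): 01000111010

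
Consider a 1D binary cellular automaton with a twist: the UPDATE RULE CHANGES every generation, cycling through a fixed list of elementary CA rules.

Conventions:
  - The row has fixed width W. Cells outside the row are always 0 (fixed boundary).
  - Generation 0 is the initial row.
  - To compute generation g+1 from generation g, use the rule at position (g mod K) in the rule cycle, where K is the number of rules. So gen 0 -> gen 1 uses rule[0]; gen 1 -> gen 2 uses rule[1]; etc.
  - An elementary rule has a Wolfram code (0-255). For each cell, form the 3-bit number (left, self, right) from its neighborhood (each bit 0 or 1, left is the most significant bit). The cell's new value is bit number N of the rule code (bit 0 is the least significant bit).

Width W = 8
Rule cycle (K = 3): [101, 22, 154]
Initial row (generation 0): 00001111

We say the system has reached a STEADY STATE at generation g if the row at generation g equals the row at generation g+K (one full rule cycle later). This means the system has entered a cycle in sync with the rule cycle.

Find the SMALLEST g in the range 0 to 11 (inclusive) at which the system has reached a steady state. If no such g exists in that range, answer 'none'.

Answer: 10

Derivation:
Gen 0: 00001111
Gen 1 (rule 101): 11100001
Gen 2 (rule 22): 00010011
Gen 3 (rule 154): 00101110
Gen 4 (rule 101): 10110010
Gen 5 (rule 22): 10001111
Gen 6 (rule 154): 01011110
Gen 7 (rule 101): 01100010
Gen 8 (rule 22): 10010111
Gen 9 (rule 154): 01100110
Gen 10 (rule 101): 00100010
Gen 11 (rule 22): 01110111
Gen 12 (rule 154): 11100110
Gen 13 (rule 101): 00100010
Gen 14 (rule 22): 01110111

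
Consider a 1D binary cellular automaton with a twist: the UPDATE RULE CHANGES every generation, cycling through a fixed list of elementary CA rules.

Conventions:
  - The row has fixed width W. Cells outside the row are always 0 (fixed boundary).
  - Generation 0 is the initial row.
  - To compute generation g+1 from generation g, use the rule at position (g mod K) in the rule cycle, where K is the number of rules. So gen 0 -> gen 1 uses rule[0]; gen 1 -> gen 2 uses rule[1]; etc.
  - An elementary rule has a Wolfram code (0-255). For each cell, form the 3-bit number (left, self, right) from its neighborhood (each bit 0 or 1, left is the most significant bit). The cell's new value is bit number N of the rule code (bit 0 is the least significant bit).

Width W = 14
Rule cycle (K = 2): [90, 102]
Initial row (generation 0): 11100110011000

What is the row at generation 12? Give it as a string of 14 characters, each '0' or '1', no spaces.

Gen 0: 11100110011000
Gen 1 (rule 90): 10111111111100
Gen 2 (rule 102): 11000000000100
Gen 3 (rule 90): 11100000001010
Gen 4 (rule 102): 00100000011110
Gen 5 (rule 90): 01010000110011
Gen 6 (rule 102): 11110001010101
Gen 7 (rule 90): 10011010000000
Gen 8 (rule 102): 10101110000000
Gen 9 (rule 90): 00001011000000
Gen 10 (rule 102): 00011101000000
Gen 11 (rule 90): 00110100100000
Gen 12 (rule 102): 01011101100000

Answer: 01011101100000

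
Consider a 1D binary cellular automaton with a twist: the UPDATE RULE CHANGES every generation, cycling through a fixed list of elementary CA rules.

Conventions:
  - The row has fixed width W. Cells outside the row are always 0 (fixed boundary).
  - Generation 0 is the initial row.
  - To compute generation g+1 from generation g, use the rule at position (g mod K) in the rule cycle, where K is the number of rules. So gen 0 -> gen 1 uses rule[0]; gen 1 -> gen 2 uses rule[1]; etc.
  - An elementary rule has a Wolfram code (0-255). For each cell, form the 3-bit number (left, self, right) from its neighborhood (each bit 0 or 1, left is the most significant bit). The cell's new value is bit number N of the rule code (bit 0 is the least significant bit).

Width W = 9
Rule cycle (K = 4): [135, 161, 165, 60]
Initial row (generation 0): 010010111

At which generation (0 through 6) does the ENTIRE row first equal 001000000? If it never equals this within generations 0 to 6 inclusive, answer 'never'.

Gen 0: 010010111
Gen 1 (rule 135): 110110010
Gen 2 (rule 161): 001000000
Gen 3 (rule 165): 101011111
Gen 4 (rule 60): 111110000
Gen 5 (rule 135): 011100111
Gen 6 (rule 161): 001000010

Answer: 2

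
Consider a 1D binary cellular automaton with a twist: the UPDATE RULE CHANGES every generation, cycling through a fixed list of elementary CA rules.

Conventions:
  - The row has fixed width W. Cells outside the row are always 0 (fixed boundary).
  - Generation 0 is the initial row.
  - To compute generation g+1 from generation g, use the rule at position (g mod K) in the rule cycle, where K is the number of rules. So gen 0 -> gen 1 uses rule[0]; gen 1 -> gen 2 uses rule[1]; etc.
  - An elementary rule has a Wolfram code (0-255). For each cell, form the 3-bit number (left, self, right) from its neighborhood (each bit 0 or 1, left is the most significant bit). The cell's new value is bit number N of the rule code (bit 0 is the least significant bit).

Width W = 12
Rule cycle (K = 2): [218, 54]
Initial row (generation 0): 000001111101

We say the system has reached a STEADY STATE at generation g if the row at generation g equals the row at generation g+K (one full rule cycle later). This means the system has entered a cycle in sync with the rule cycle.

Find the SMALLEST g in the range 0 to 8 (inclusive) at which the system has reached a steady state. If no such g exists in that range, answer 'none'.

Answer: 6

Derivation:
Gen 0: 000001111101
Gen 1 (rule 218): 000011111100
Gen 2 (rule 54): 000100000010
Gen 3 (rule 218): 001010000101
Gen 4 (rule 54): 011111001111
Gen 5 (rule 218): 111111111111
Gen 6 (rule 54): 000000000000
Gen 7 (rule 218): 000000000000
Gen 8 (rule 54): 000000000000
Gen 9 (rule 218): 000000000000
Gen 10 (rule 54): 000000000000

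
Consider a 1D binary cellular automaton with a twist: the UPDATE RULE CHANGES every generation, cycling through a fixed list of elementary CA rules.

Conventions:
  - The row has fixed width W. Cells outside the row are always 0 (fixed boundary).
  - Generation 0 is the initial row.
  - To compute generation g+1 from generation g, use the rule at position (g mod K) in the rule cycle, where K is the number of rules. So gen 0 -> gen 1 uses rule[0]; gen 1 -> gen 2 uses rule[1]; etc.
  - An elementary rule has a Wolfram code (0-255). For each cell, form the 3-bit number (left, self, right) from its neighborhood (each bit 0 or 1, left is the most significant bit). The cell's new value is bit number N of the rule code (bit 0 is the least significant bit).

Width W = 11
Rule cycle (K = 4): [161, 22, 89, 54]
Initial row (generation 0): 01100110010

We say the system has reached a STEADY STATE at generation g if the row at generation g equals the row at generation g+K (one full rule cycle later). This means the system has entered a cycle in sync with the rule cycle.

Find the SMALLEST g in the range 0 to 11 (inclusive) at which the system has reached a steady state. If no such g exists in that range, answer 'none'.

Gen 0: 01100110010
Gen 1 (rule 161): 00000000000
Gen 2 (rule 22): 00000000000
Gen 3 (rule 89): 11111111111
Gen 4 (rule 54): 00000000000
Gen 5 (rule 161): 11111111111
Gen 6 (rule 22): 00000000000
Gen 7 (rule 89): 11111111111
Gen 8 (rule 54): 00000000000
Gen 9 (rule 161): 11111111111
Gen 10 (rule 22): 00000000000
Gen 11 (rule 89): 11111111111
Gen 12 (rule 54): 00000000000
Gen 13 (rule 161): 11111111111
Gen 14 (rule 22): 00000000000
Gen 15 (rule 89): 11111111111

Answer: 2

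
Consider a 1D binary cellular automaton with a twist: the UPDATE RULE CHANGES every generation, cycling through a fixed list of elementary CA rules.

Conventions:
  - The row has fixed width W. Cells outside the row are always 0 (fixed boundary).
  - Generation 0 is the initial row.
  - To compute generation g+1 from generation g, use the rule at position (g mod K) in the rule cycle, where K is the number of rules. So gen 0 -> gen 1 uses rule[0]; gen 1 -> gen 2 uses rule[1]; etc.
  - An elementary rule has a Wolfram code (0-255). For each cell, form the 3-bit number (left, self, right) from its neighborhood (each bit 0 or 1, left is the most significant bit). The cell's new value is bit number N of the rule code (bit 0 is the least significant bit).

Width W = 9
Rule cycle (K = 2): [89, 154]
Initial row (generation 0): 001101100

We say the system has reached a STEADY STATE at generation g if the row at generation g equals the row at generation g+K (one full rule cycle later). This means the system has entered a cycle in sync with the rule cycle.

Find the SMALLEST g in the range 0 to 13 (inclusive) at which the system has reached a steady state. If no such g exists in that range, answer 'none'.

Answer: none

Derivation:
Gen 0: 001101100
Gen 1 (rule 89): 101101111
Gen 2 (rule 154): 001001110
Gen 3 (rule 89): 100101011
Gen 4 (rule 154): 011000010
Gen 5 (rule 89): 011111001
Gen 6 (rule 154): 111110110
Gen 7 (rule 89): 100010111
Gen 8 (rule 154): 010100110
Gen 9 (rule 89): 000010111
Gen 10 (rule 154): 000100110
Gen 11 (rule 89): 110010111
Gen 12 (rule 154): 101100110
Gen 13 (rule 89): 001110111
Gen 14 (rule 154): 011100110
Gen 15 (rule 89): 010110111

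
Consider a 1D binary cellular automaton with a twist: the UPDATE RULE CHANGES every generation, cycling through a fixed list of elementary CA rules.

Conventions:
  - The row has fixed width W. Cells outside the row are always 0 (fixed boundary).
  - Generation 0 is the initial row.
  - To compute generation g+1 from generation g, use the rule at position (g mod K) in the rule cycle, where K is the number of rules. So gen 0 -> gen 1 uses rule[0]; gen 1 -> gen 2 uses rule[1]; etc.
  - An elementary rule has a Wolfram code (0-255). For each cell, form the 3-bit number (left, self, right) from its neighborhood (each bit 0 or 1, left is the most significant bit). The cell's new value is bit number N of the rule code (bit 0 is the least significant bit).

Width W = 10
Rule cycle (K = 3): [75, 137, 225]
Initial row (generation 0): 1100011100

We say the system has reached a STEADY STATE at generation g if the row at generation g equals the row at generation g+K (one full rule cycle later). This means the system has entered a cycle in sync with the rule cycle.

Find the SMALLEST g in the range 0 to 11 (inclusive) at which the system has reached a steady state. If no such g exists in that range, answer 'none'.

Gen 0: 1100011100
Gen 1 (rule 75): 1101110101
Gen 2 (rule 137): 1001100000
Gen 3 (rule 225): 0000101111
Gen 4 (rule 75): 1111001001
Gen 5 (rule 137): 1110000000
Gen 6 (rule 225): 0110111111
Gen 7 (rule 75): 1110100001
Gen 8 (rule 137): 1100001100
Gen 9 (rule 225): 0101100101
Gen 10 (rule 75): 1001101000
Gen 11 (rule 137): 0001000011
Gen 12 (rule 225): 1100011001
Gen 13 (rule 75): 1101111010
Gen 14 (rule 137): 1001110000

Answer: none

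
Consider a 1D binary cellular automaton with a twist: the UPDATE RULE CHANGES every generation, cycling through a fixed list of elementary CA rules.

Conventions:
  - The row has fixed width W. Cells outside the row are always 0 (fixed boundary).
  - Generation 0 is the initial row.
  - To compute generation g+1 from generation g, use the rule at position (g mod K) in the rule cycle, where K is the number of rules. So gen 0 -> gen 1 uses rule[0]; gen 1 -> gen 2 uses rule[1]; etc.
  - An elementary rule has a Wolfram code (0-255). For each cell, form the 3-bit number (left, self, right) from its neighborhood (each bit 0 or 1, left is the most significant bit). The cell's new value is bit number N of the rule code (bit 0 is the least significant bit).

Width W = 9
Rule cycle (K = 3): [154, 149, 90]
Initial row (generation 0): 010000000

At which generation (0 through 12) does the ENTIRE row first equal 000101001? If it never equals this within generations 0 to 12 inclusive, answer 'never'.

Answer: never

Derivation:
Gen 0: 010000000
Gen 1 (rule 154): 101000000
Gen 2 (rule 149): 101111111
Gen 3 (rule 90): 001000001
Gen 4 (rule 154): 010100010
Gen 5 (rule 149): 010111011
Gen 6 (rule 90): 100101011
Gen 7 (rule 154): 011000010
Gen 8 (rule 149): 000111011
Gen 9 (rule 90): 001101011
Gen 10 (rule 154): 011000010
Gen 11 (rule 149): 000111011
Gen 12 (rule 90): 001101011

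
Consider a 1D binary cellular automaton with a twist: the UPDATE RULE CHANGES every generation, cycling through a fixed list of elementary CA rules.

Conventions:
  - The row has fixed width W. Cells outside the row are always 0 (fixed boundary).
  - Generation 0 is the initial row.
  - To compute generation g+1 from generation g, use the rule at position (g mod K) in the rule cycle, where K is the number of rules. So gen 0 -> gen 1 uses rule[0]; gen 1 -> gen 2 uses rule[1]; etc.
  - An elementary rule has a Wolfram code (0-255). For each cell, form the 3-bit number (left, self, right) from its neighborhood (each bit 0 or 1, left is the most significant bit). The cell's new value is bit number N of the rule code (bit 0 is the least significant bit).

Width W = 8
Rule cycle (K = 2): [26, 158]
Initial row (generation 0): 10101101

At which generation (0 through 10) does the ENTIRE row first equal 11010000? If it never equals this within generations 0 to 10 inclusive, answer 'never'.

Answer: never

Derivation:
Gen 0: 10101101
Gen 1 (rule 26): 00001000
Gen 2 (rule 158): 00011100
Gen 3 (rule 26): 00110010
Gen 4 (rule 158): 01101111
Gen 5 (rule 26): 11001000
Gen 6 (rule 158): 10111100
Gen 7 (rule 26): 00100010
Gen 8 (rule 158): 01110111
Gen 9 (rule 26): 11000100
Gen 10 (rule 158): 10101110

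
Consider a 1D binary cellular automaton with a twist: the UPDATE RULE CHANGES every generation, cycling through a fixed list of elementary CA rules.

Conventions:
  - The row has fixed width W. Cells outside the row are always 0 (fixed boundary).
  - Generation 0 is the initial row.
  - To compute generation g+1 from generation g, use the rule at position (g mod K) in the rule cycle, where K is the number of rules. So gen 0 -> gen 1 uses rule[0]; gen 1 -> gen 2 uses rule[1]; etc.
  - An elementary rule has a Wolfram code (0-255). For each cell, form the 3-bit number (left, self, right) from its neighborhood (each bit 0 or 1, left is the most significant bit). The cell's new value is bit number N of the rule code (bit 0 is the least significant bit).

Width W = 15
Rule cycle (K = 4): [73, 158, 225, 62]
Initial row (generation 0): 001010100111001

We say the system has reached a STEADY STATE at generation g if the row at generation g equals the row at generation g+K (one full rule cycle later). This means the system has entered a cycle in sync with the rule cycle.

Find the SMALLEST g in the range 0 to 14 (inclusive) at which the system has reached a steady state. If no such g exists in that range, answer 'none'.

Gen 0: 001010100111001
Gen 1 (rule 73): 100000000101000
Gen 2 (rule 158): 110000001101100
Gen 3 (rule 225): 010111100110101
Gen 4 (rule 62): 111100011101111
Gen 5 (rule 73): 100101010101001
Gen 6 (rule 158): 111101010101111
Gen 7 (rule 225): 011110101010111
Gen 8 (rule 62): 110001111111100
Gen 9 (rule 73): 110101000000101
Gen 10 (rule 158): 100101100001101
Gen 11 (rule 225): 000010101100110
Gen 12 (rule 62): 000111111011101
Gen 13 (rule 73): 110100001010100
Gen 14 (rule 158): 100110011010110
Gen 15 (rule 225): 000010001101010
Gen 16 (rule 62): 000111011011111
Gen 17 (rule 73): 110101011010001
Gen 18 (rule 158): 100101010011011

Answer: none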